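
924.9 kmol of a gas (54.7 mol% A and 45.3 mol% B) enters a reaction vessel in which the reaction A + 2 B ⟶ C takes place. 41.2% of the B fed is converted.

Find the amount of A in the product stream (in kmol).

420 kmol

B reacted = 0.412 × 419 = 172.6 kmol; ν_B = −2, so ξ = 172.6/2 = 86.31 kmol.
Outlet amounts (n = n₀ + ν ξ):
  A: 505.9 − 1(86.31) = 419.6
  B: 419 − 2(86.31) = 246.4
  C: 0 + 1(86.31) = 86.31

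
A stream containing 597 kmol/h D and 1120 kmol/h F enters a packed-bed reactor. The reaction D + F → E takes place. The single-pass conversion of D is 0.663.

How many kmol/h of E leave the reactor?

D reacted = 0.663 × 597 = 395.8 kmol/h; ν_D = −1, so ξ = 395.8/1 = 395.8 kmol/h.
Outlet amounts (n = n₀ + ν ξ):
  D: 597 − 1(395.8) = 201.2
  F: 1120 − 1(395.8) = 724.2
  E: 0 + 1(395.8) = 395.8

396 kmol/h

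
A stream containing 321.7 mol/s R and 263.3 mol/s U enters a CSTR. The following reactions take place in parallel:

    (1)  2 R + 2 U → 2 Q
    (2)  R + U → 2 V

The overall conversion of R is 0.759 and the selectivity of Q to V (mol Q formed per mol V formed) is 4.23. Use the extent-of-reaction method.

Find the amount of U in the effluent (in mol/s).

Conversion of R: R consumed = 0.759 × 321.7 = 244.2 mol/s = 2ξ₁ + 1ξ₂.
Selectivity: 2ξ₁ / (2ξ₂) = 4.23 → ξ₁ = 4.23 ξ₂.
Substitute: (2·4.23 + 1) ξ₂ = 244.2 → ξ₂ = 25.81 mol/s, ξ₁ = 109.2 mol/s.
Outlet amounts (n = n₀ + Σ ν·ξ):
  R: 321.7 − 2(109.2) − 1(25.81) = 77.53
  U: 263.3 − 2(109.2) − 1(25.81) = 19.13
  Q: 0 + 2(109.2) = 218.4
  V: 0 + 2(25.81) = 51.62

19.1 mol/s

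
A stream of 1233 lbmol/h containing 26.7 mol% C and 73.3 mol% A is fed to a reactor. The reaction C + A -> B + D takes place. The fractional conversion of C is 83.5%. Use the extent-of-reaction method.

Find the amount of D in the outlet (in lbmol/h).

C reacted = 0.835 × 329.2 = 274.9 lbmol/h; ν_C = −1, so ξ = 274.9/1 = 274.9 lbmol/h.
Outlet amounts (n = n₀ + ν ξ):
  C: 329.2 − 1(274.9) = 54.32
  A: 903.8 − 1(274.9) = 628.9
  B: 0 + 1(274.9) = 274.9
  D: 0 + 1(274.9) = 274.9

275 lbmol/h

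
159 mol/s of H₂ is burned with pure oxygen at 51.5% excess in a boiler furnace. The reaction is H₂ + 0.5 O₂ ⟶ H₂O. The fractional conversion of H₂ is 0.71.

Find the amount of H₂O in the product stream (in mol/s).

Stoichiometric O₂ = 0.5 × 159 = 79.5 mol/s; O₂ fed = 79.5 × 1.515 = 120.4 mol/s.
Fuel reacted = 0.71 × 159 → ξ = 112.9 mol/s.
Outlet (n = n₀ + ν ξ):
  H₂: 159 − 1(112.9) = 46.11
  O₂: 120.4 − 0.5(112.9) = 64
  H₂O: 0 + 1(112.9) = 112.9

113 mol/s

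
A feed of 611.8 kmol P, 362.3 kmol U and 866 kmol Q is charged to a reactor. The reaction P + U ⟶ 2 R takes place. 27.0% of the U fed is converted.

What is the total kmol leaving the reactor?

U reacted = 0.27 × 362.3 = 97.82 kmol; ν_U = −1, so ξ = 97.82/1 = 97.82 kmol.
Outlet amounts (n = n₀ + ν ξ):
  P: 611.8 − 1(97.82) = 514
  U: 362.3 − 1(97.82) = 264.5
  R: 0 + 2(97.82) = 195.6
  Q: 866 (inert)
Total out = 514 + 264.5 + 195.6 + 866 = 1840 kmol.

1840 kmol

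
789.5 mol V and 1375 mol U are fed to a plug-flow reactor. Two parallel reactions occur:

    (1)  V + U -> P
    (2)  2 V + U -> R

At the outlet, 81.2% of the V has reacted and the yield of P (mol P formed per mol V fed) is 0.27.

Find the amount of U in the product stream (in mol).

948 mol

Yield of P: 1ξ₁ / 789.5 = 0.27 → ξ₁ = 213.2 mol.
Conversion of V: 1ξ₁ + 2ξ₂ = 0.812 × 789.5 = 641.1 → ξ₂ = 214 mol.
Outlet amounts (n = n₀ + Σ ν·ξ):
  V: 789.5 − 1(213.2) − 2(214) = 148.4
  U: 1375 − 1(213.2) − 1(214) = 947.9
  P: 0 + 1(213.2) = 213.2
  R: 0 + 1(214) = 214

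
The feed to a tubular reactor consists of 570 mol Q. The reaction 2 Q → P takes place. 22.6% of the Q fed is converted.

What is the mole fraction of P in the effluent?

Q reacted = 0.226 × 570 = 128.8 mol; ν_Q = −2, so ξ = 128.8/2 = 64.41 mol.
Outlet amounts (n = n₀ + ν ξ):
  Q: 570 − 2(64.41) = 441.2
  P: 0 + 1(64.41) = 64.41
Total out = 505.6 mol; y_P = 64.41 / 505.6 = 0.1274.

0.127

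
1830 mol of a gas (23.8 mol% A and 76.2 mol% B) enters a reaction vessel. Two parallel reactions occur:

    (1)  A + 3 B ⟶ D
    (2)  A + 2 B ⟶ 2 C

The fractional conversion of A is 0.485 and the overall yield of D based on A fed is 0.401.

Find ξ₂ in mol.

Yield of D: 1ξ₁ / 435.5 = 0.401 → ξ₁ = 174.7 mol.
Conversion of A: 1ξ₁ + 1ξ₂ = 0.485 × 435.5 = 211.2 → ξ₂ = 36.59 mol.
Outlet amounts (n = n₀ + Σ ν·ξ):
  A: 435.5 − 1(174.7) − 1(36.59) = 224.3
  B: 1394 − 3(174.7) − 2(36.59) = 797.3
  D: 0 + 1(174.7) = 174.7
  C: 0 + 2(36.59) = 73.17

ξ₂ = 36.6 mol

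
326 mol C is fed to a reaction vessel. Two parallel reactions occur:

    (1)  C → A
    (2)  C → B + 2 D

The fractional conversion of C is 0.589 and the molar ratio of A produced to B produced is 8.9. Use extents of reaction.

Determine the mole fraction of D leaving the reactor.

0.106

Conversion of C: C consumed = 0.589 × 326 = 192 mol = 1ξ₁ + 1ξ₂.
Selectivity: 1ξ₁ / (1ξ₂) = 8.9 → ξ₁ = 8.9 ξ₂.
Substitute: (1·8.9 + 1) ξ₂ = 192 → ξ₂ = 19.4 mol, ξ₁ = 172.6 mol.
Outlet amounts (n = n₀ + Σ ν·ξ):
  C: 326 − 1(172.6) − 1(19.4) = 134
  A: 0 + 1(172.6) = 172.6
  B: 0 + 1(19.4) = 19.4
  D: 0 + 2(19.4) = 38.79
Total out = 364.8 mol; y_D = 38.79 / 364.8 = 0.1063.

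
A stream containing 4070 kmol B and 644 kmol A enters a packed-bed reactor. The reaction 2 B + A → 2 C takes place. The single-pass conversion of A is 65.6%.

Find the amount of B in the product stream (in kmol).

3230 kmol

A reacted = 0.656 × 644 = 422.5 kmol; ν_A = −1, so ξ = 422.5/1 = 422.5 kmol.
Outlet amounts (n = n₀ + ν ξ):
  B: 4070 − 2(422.5) = 3225
  A: 644 − 1(422.5) = 221.5
  C: 0 + 2(422.5) = 844.9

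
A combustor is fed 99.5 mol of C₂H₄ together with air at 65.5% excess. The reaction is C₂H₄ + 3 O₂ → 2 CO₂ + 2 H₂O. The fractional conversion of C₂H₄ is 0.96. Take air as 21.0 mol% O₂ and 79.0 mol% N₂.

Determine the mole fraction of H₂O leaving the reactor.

0.0779

Stoichiometric O₂ = 3 × 99.5 = 298.5 mol; O₂ fed = 298.5 × 1.655 = 494 mol.
N₂ fed = 494 × 79/21 = 1858 mol.
Fuel reacted = 0.96 × 99.5 → ξ = 95.52 mol.
Outlet (n = n₀ + ν ξ):
  C₂H₄: 99.5 − 1(95.52) = 3.98
  O₂: 494 − 3(95.52) = 207.5
  N₂: 1858 (inert)
  CO₂: 0 + 2(95.52) = 191
  H₂O: 0 + 2(95.52) = 191
Total out = 2452 mol; y_H₂O = 191 / 2452 = 0.07791.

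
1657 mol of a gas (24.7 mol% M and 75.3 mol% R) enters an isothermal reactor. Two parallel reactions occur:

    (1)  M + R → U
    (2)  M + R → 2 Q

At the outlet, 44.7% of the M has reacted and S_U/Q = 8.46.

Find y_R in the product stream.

0.717

Conversion of M: M consumed = 0.447 × 409.3 = 182.9 mol = 1ξ₁ + 1ξ₂.
Selectivity: 1ξ₁ / (2ξ₂) = 8.46 → ξ₁ = 16.92 ξ₂.
Substitute: (1·16.92 + 1) ξ₂ = 182.9 → ξ₂ = 10.21 mol, ξ₁ = 172.7 mol.
Outlet amounts (n = n₀ + Σ ν·ξ):
  M: 409.3 − 1(172.7) − 1(10.21) = 226.3
  R: 1248 − 1(172.7) − 1(10.21) = 1065
  U: 0 + 1(172.7) = 172.7
  Q: 0 + 2(10.21) = 20.42
Total out = 1484 mol; y_R = 1065 / 1484 = 0.7174.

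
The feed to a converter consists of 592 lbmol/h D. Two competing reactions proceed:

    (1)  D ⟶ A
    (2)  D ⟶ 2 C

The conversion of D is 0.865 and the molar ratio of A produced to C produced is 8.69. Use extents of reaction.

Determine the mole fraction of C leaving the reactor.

Conversion of D: D consumed = 0.865 × 592 = 512.1 lbmol/h = 1ξ₁ + 1ξ₂.
Selectivity: 1ξ₁ / (2ξ₂) = 8.69 → ξ₁ = 17.38 ξ₂.
Substitute: (1·17.38 + 1) ξ₂ = 512.1 → ξ₂ = 27.86 lbmol/h, ξ₁ = 484.2 lbmol/h.
Outlet amounts (n = n₀ + Σ ν·ξ):
  D: 592 − 1(484.2) − 1(27.86) = 79.92
  A: 0 + 1(484.2) = 484.2
  C: 0 + 2(27.86) = 55.72
Total out = 619.9 lbmol/h; y_C = 55.72 / 619.9 = 0.08989.

0.0899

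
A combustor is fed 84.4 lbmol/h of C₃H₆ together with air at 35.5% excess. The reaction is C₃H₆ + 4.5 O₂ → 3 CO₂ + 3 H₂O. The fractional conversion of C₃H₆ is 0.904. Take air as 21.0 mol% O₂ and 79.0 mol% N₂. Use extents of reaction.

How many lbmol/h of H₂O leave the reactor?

Stoichiometric O₂ = 4.5 × 84.4 = 379.8 lbmol/h; O₂ fed = 379.8 × 1.355 = 514.6 lbmol/h.
N₂ fed = 514.6 × 79/21 = 1936 lbmol/h.
Fuel reacted = 0.904 × 84.4 → ξ = 76.3 lbmol/h.
Outlet (n = n₀ + ν ξ):
  C₃H₆: 84.4 − 1(76.3) = 8.102
  O₂: 514.6 − 4.5(76.3) = 171.3
  N₂: 1936 (inert)
  CO₂: 0 + 3(76.3) = 228.9
  H₂O: 0 + 3(76.3) = 228.9

229 lbmol/h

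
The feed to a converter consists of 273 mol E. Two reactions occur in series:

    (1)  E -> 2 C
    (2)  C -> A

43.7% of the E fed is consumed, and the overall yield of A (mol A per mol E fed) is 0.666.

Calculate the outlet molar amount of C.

56.8 mol

Conversion of E: E consumed = 1ξ₁ = 0.437 × 273 → ξ₁ = 119.3 mol.
Yield of A: 1ξ₂ / 273 = 0.666 → ξ₂ = 181.8 mol.
Outlet amounts (n = n₀ + Σ ν·ξ):
  E: 273 − 1(119.3) = 153.7
  C: 0 + 2(119.3) − 1(181.8) = 56.78
  A: 0 + 1(181.8) = 181.8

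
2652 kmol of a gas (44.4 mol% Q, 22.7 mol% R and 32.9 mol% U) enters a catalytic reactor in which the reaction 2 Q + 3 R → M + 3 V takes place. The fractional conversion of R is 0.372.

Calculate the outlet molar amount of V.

R reacted = 0.372 × 602 = 223.9 kmol; ν_R = −3, so ξ = 223.9/3 = 74.65 kmol.
Outlet amounts (n = n₀ + ν ξ):
  Q: 1177 − 2(74.65) = 1028
  R: 602 − 3(74.65) = 378.1
  M: 0 + 1(74.65) = 74.65
  V: 0 + 3(74.65) = 223.9
  U: 872.5 (inert)

224 kmol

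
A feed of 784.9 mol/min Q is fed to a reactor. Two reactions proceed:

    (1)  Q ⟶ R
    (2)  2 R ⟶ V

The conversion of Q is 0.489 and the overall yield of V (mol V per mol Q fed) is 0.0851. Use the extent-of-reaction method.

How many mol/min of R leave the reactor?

250 mol/min

Conversion of Q: Q consumed = 1ξ₁ = 0.489 × 784.9 → ξ₁ = 383.8 mol/min.
Yield of V: 1ξ₂ / 784.9 = 0.0851 → ξ₂ = 66.79 mol/min.
Outlet amounts (n = n₀ + Σ ν·ξ):
  Q: 784.9 − 1(383.8) = 401.1
  R: 0 + 1(383.8) − 2(66.79) = 250.2
  V: 0 + 1(66.79) = 66.79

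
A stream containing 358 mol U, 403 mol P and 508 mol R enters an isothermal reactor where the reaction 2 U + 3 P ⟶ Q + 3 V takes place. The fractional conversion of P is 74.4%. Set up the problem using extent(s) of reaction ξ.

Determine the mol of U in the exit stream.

158 mol

P reacted = 0.744 × 403 = 299.8 mol; ν_P = −3, so ξ = 299.8/3 = 99.94 mol.
Outlet amounts (n = n₀ + ν ξ):
  U: 358 − 2(99.94) = 158.1
  P: 403 − 3(99.94) = 103.2
  Q: 0 + 1(99.94) = 99.94
  V: 0 + 3(99.94) = 299.8
  R: 508 (inert)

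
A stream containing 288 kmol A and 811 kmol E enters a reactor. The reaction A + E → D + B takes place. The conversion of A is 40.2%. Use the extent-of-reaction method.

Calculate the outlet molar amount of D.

116 kmol

A reacted = 0.402 × 288 = 115.8 kmol; ν_A = −1, so ξ = 115.8/1 = 115.8 kmol.
Outlet amounts (n = n₀ + ν ξ):
  A: 288 − 1(115.8) = 172.2
  E: 811 − 1(115.8) = 695.2
  D: 0 + 1(115.8) = 115.8
  B: 0 + 1(115.8) = 115.8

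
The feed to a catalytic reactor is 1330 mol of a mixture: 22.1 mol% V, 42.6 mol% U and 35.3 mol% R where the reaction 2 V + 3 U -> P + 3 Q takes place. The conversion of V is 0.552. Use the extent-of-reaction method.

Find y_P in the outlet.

V reacted = 0.552 × 293.9 = 162.2 mol; ν_V = −2, so ξ = 162.2/2 = 81.12 mol.
Outlet amounts (n = n₀ + ν ξ):
  V: 293.9 − 2(81.12) = 131.7
  U: 566.6 − 3(81.12) = 323.2
  P: 0 + 1(81.12) = 81.12
  Q: 0 + 3(81.12) = 243.4
  R: 469.5 (inert)
Total out = 1249 mol; y_P = 81.12 / 1249 = 0.06496.

0.065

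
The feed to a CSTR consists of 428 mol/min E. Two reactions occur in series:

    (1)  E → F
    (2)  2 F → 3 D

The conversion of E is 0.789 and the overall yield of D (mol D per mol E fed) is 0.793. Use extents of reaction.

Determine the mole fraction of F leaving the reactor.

0.206

Conversion of E: E consumed = 1ξ₁ = 0.789 × 428 → ξ₁ = 337.7 mol/min.
Yield of D: 3ξ₂ / 428 = 0.793 → ξ₂ = 113.1 mol/min.
Outlet amounts (n = n₀ + Σ ν·ξ):
  E: 428 − 1(337.7) = 90.31
  F: 0 + 1(337.7) − 2(113.1) = 111.4
  D: 0 + 3(113.1) = 339.4
Total out = 541.1 mol/min; y_F = 111.4 / 541.1 = 0.2059.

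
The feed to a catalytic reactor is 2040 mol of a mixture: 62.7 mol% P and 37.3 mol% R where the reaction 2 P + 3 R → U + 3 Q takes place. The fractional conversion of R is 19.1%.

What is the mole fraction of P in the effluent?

0.594

R reacted = 0.191 × 760.9 = 145.3 mol; ν_R = −3, so ξ = 145.3/3 = 48.45 mol.
Outlet amounts (n = n₀ + ν ξ):
  P: 1279 − 2(48.45) = 1182
  R: 760.9 − 3(48.45) = 615.6
  U: 0 + 1(48.45) = 48.45
  Q: 0 + 3(48.45) = 145.3
Total out = 1992 mol; y_P = 1182 / 1992 = 0.5936.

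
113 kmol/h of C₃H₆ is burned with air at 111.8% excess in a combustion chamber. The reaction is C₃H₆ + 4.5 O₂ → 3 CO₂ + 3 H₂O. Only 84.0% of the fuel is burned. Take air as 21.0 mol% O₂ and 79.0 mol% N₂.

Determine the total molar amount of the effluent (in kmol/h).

5290 kmol/h

Stoichiometric O₂ = 4.5 × 113 = 508.5 kmol/h; O₂ fed = 508.5 × 2.118 = 1077 kmol/h.
N₂ fed = 1077 × 79/21 = 4052 kmol/h.
Fuel reacted = 0.84 × 113 → ξ = 94.92 kmol/h.
Outlet (n = n₀ + ν ξ):
  C₃H₆: 113 − 1(94.92) = 18.08
  O₂: 1077 − 4.5(94.92) = 649.9
  N₂: 4052 (inert)
  CO₂: 0 + 3(94.92) = 284.8
  H₂O: 0 + 3(94.92) = 284.8
Total out = 18.08 + 649.9 + 4052 + 284.8 + 284.8 = 5289 kmol/h.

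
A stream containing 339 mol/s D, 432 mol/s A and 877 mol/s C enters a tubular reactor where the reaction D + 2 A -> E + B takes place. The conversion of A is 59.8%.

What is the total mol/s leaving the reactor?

A reacted = 0.598 × 432 = 258.3 mol/s; ν_A = −2, so ξ = 258.3/2 = 129.2 mol/s.
Outlet amounts (n = n₀ + ν ξ):
  D: 339 − 1(129.2) = 209.8
  A: 432 − 2(129.2) = 173.7
  E: 0 + 1(129.2) = 129.2
  B: 0 + 1(129.2) = 129.2
  C: 877 (inert)
Total out = 209.8 + 173.7 + 129.2 + 129.2 + 877 = 1519 mol/s.

1520 mol/s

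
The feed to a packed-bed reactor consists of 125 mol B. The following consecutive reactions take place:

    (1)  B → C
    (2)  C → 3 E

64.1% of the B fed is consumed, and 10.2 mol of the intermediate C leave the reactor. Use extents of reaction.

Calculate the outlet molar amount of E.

Conversion of B: B consumed = 1ξ₁ = 0.641 × 125 → ξ₁ = 80.12 mol.
C balance: n_C = 0 + 1ξ₁ − 1ξ₂ = 10.2 → ξ₂ = (1·80.12 − 10.2)/1 = 69.92 mol.
Outlet amounts (n = n₀ + Σ ν·ξ):
  B: 125 − 1(80.12) = 44.88
  C: 0 + 1(80.12) − 1(69.92) = 10.2
  E: 0 + 3(69.92) = 209.8

210 mol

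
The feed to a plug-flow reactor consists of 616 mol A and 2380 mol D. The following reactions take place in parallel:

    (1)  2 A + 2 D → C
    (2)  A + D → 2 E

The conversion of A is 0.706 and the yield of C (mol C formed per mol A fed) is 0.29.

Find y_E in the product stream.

0.0631

Yield of C: 1ξ₁ / 616 = 0.29 → ξ₁ = 178.6 mol.
Conversion of A: 2ξ₁ + 1ξ₂ = 0.706 × 616 = 434.9 → ξ₂ = 77.62 mol.
Outlet amounts (n = n₀ + Σ ν·ξ):
  A: 616 − 2(178.6) − 1(77.62) = 181.1
  D: 2380 − 2(178.6) − 1(77.62) = 1945
  C: 0 + 1(178.6) = 178.6
  E: 0 + 2(77.62) = 155.2
Total out = 2460 mol; y_E = 155.2 / 2460 = 0.0631.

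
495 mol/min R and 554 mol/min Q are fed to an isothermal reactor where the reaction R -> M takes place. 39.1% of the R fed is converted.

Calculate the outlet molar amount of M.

194 mol/min

R reacted = 0.391 × 495 = 193.5 mol/min; ν_R = −1, so ξ = 193.5/1 = 193.5 mol/min.
Outlet amounts (n = n₀ + ν ξ):
  R: 495 − 1(193.5) = 301.5
  M: 0 + 1(193.5) = 193.5
  Q: 554 (inert)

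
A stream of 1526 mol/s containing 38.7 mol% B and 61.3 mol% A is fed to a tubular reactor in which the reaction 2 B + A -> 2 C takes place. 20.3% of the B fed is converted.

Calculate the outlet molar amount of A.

875 mol/s

B reacted = 0.203 × 590.6 = 119.9 mol/s; ν_B = −2, so ξ = 119.9/2 = 59.94 mol/s.
Outlet amounts (n = n₀ + ν ξ):
  B: 590.6 − 2(59.94) = 470.7
  A: 935.4 − 1(59.94) = 875.5
  C: 0 + 2(59.94) = 119.9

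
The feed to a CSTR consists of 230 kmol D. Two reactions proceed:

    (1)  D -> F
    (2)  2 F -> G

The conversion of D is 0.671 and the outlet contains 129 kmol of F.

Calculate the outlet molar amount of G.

Conversion of D: D consumed = 1ξ₁ = 0.671 × 230 → ξ₁ = 154.3 kmol.
F balance: n_F = 0 + 1ξ₁ − 2ξ₂ = 129 → ξ₂ = (1·154.3 − 129)/2 = 12.67 kmol.
Outlet amounts (n = n₀ + Σ ν·ξ):
  D: 230 − 1(154.3) = 75.67
  F: 0 + 1(154.3) − 2(12.67) = 129
  G: 0 + 1(12.67) = 12.67

12.7 kmol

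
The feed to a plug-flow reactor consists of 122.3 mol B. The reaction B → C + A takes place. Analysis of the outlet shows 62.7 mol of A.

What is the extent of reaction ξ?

ξ = 62.7 mol

For A: n = n₀ + 1ξ → 62.7 = 0 + 1ξ, giving ξ = 62.7 mol.
Outlet amounts (n = n₀ + ν ξ):
  B: 122.3 − 1(62.7) = 59.6
  C: 0 + 1(62.7) = 62.7
  A: 0 + 1(62.7) = 62.7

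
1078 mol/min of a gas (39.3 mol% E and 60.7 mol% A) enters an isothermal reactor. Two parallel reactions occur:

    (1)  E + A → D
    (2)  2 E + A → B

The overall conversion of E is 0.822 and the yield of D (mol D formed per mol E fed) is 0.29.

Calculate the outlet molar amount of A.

Yield of D: 1ξ₁ / 423.7 = 0.29 → ξ₁ = 122.9 mol/min.
Conversion of E: 1ξ₁ + 2ξ₂ = 0.822 × 423.7 = 348.2 → ξ₂ = 112.7 mol/min.
Outlet amounts (n = n₀ + Σ ν·ξ):
  E: 423.7 − 1(122.9) − 2(112.7) = 75.41
  A: 654.3 − 1(122.9) − 1(112.7) = 418.8
  D: 0 + 1(122.9) = 122.9
  B: 0 + 1(112.7) = 112.7

419 mol/min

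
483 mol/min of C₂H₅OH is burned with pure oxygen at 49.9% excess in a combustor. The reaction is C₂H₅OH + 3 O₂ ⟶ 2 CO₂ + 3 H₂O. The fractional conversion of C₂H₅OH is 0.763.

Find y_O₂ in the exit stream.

0.353

Stoichiometric O₂ = 3 × 483 = 1449 mol/min; O₂ fed = 1449 × 1.499 = 2172 mol/min.
Fuel reacted = 0.763 × 483 → ξ = 368.5 mol/min.
Outlet (n = n₀ + ν ξ):
  C₂H₅OH: 483 − 1(368.5) = 114.5
  O₂: 2172 − 3(368.5) = 1066
  CO₂: 0 + 2(368.5) = 737.1
  H₂O: 0 + 3(368.5) = 1106
Total out = 3024 mol/min; y_O₂ = 1066 / 3024 = 0.3527.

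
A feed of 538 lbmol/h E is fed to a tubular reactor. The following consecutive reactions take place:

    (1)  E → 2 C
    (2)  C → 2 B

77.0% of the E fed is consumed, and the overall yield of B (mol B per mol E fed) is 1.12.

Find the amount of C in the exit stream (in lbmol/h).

527 lbmol/h

Conversion of E: E consumed = 1ξ₁ = 0.77 × 538 → ξ₁ = 414.3 lbmol/h.
Yield of B: 2ξ₂ / 538 = 1.12 → ξ₂ = 301.3 lbmol/h.
Outlet amounts (n = n₀ + Σ ν·ξ):
  E: 538 − 1(414.3) = 123.7
  C: 0 + 2(414.3) − 1(301.3) = 527.2
  B: 0 + 2(301.3) = 602.6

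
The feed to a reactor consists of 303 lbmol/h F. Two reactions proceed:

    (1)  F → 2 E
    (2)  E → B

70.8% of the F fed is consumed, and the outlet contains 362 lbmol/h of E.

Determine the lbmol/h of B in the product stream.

Conversion of F: F consumed = 1ξ₁ = 0.708 × 303 → ξ₁ = 214.5 lbmol/h.
E balance: n_E = 0 + 2ξ₁ − 1ξ₂ = 362 → ξ₂ = (2·214.5 − 362)/1 = 67.05 lbmol/h.
Outlet amounts (n = n₀ + Σ ν·ξ):
  F: 303 − 1(214.5) = 88.48
  E: 0 + 2(214.5) − 1(67.05) = 362
  B: 0 + 1(67.05) = 67.05

67 lbmol/h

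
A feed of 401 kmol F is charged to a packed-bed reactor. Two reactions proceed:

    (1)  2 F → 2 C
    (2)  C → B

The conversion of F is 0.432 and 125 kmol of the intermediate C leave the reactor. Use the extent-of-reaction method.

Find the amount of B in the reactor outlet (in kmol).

Conversion of F: F consumed = 2ξ₁ = 0.432 × 401 → ξ₁ = 86.62 kmol.
C balance: n_C = 0 + 2ξ₁ − 1ξ₂ = 125 → ξ₂ = (2·86.62 − 125)/1 = 48.23 kmol.
Outlet amounts (n = n₀ + Σ ν·ξ):
  F: 401 − 2(86.62) = 227.8
  C: 0 + 2(86.62) − 1(48.23) = 125
  B: 0 + 1(48.23) = 48.23

48.2 kmol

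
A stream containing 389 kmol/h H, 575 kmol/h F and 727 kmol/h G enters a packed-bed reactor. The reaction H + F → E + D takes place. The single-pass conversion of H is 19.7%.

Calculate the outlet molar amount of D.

76.6 kmol/h

H reacted = 0.197 × 389 = 76.63 kmol/h; ν_H = −1, so ξ = 76.63/1 = 76.63 kmol/h.
Outlet amounts (n = n₀ + ν ξ):
  H: 389 − 1(76.63) = 312.4
  F: 575 − 1(76.63) = 498.4
  E: 0 + 1(76.63) = 76.63
  D: 0 + 1(76.63) = 76.63
  G: 727 (inert)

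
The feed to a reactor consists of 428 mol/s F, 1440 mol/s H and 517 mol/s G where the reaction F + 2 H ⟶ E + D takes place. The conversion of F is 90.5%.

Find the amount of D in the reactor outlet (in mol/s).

F reacted = 0.905 × 428 = 387.3 mol/s; ν_F = −1, so ξ = 387.3/1 = 387.3 mol/s.
Outlet amounts (n = n₀ + ν ξ):
  F: 428 − 1(387.3) = 40.66
  H: 1440 − 2(387.3) = 665.3
  E: 0 + 1(387.3) = 387.3
  D: 0 + 1(387.3) = 387.3
  G: 517 (inert)

387 mol/s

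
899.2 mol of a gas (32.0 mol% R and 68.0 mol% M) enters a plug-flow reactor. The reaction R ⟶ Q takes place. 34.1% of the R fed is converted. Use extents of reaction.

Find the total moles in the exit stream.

R reacted = 0.341 × 287.7 = 98.12 mol; ν_R = −1, so ξ = 98.12/1 = 98.12 mol.
Outlet amounts (n = n₀ + ν ξ):
  R: 287.7 − 1(98.12) = 189.6
  Q: 0 + 1(98.12) = 98.12
  M: 611.5 (inert)
Total out = 189.6 + 98.12 + 611.5 = 899.2 mol.

899 mol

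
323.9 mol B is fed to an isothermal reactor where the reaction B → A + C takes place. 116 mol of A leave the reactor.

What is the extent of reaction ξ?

For A: n = n₀ + 1ξ → 116 = 0 + 1ξ, giving ξ = 116 mol.
Outlet amounts (n = n₀ + ν ξ):
  B: 323.9 − 1(116) = 207.9
  A: 0 + 1(116) = 116
  C: 0 + 1(116) = 116

ξ = 116 mol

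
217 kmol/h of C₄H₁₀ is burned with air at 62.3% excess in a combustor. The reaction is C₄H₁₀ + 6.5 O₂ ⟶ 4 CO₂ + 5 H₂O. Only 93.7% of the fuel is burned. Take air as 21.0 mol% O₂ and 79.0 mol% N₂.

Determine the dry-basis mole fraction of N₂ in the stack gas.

0.828

Stoichiometric O₂ = 6.5 × 217 = 1410 kmol/h; O₂ fed = 1410 × 1.623 = 2289 kmol/h.
N₂ fed = 2289 × 79/21 = 8612 kmol/h.
Fuel reacted = 0.937 × 217 → ξ = 203.3 kmol/h.
Outlet (n = n₀ + ν ξ):
  C₄H₁₀: 217 − 1(203.3) = 13.67
  O₂: 2289 − 6.5(203.3) = 967.6
  N₂: 8612 (inert)
  CO₂: 0 + 4(203.3) = 813.3
  H₂O: 0 + 5(203.3) = 1017
Dry total = 10410 kmol/h; y_N₂ (dry) = 8612 / 10410 = 0.8276.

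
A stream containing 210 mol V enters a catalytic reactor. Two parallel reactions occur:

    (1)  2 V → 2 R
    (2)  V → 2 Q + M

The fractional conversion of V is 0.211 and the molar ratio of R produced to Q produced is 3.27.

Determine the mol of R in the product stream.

38.4 mol

Conversion of V: V consumed = 0.211 × 210 = 44.31 mol = 2ξ₁ + 1ξ₂.
Selectivity: 2ξ₁ / (2ξ₂) = 3.27 → ξ₁ = 3.27 ξ₂.
Substitute: (2·3.27 + 1) ξ₂ = 44.31 → ξ₂ = 5.877 mol, ξ₁ = 19.22 mol.
Outlet amounts (n = n₀ + Σ ν·ξ):
  V: 210 − 2(19.22) − 1(5.877) = 165.7
  R: 0 + 2(19.22) = 38.43
  Q: 0 + 2(5.877) = 11.75
  M: 0 + 1(5.877) = 5.877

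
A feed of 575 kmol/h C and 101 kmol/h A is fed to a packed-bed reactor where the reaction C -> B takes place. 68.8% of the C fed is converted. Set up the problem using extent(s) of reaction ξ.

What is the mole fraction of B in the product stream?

C reacted = 0.688 × 575 = 395.6 kmol/h; ν_C = −1, so ξ = 395.6/1 = 395.6 kmol/h.
Outlet amounts (n = n₀ + ν ξ):
  C: 575 − 1(395.6) = 179.4
  B: 0 + 1(395.6) = 395.6
  A: 101 (inert)
Total out = 676 kmol/h; y_B = 395.6 / 676 = 0.5852.

0.585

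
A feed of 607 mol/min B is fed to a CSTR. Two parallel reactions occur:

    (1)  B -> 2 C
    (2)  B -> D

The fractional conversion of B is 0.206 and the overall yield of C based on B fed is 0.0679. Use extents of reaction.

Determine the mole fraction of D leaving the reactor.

Yield of C: 2ξ₁ / 607 = 0.0679 → ξ₁ = 20.61 mol/min.
Conversion of B: 1ξ₁ + 1ξ₂ = 0.206 × 607 = 125 → ξ₂ = 104.4 mol/min.
Outlet amounts (n = n₀ + Σ ν·ξ):
  B: 607 − 1(20.61) − 1(104.4) = 482
  C: 0 + 2(20.61) = 41.22
  D: 0 + 1(104.4) = 104.4
Total out = 627.6 mol/min; y_D = 104.4 / 627.6 = 0.1664.

0.166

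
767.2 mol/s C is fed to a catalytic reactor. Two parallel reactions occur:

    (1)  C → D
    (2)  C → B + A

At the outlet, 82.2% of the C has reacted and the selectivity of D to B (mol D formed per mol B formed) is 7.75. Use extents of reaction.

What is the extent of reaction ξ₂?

ξ₂ = 72.1 mol/s

Conversion of C: C consumed = 0.822 × 767.2 = 630.6 mol/s = 1ξ₁ + 1ξ₂.
Selectivity: 1ξ₁ / (1ξ₂) = 7.75 → ξ₁ = 7.75 ξ₂.
Substitute: (1·7.75 + 1) ξ₂ = 630.6 → ξ₂ = 72.07 mol/s, ξ₁ = 558.6 mol/s.
Outlet amounts (n = n₀ + Σ ν·ξ):
  C: 767.2 − 1(558.6) − 1(72.07) = 136.6
  D: 0 + 1(558.6) = 558.6
  B: 0 + 1(72.07) = 72.07
  A: 0 + 1(72.07) = 72.07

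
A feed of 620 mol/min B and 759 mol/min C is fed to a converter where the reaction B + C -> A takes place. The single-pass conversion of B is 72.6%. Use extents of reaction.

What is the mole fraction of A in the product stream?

0.485

B reacted = 0.726 × 620 = 450.1 mol/min; ν_B = −1, so ξ = 450.1/1 = 450.1 mol/min.
Outlet amounts (n = n₀ + ν ξ):
  B: 620 − 1(450.1) = 169.9
  C: 759 − 1(450.1) = 308.9
  A: 0 + 1(450.1) = 450.1
Total out = 928.9 mol/min; y_A = 450.1 / 928.9 = 0.4846.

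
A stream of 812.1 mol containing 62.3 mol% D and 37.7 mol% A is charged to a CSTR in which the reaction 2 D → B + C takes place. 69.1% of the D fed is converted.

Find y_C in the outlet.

D reacted = 0.691 × 505.9 = 349.6 mol; ν_D = −2, so ξ = 349.6/2 = 174.8 mol.
Outlet amounts (n = n₀ + ν ξ):
  D: 505.9 − 2(174.8) = 156.3
  B: 0 + 1(174.8) = 174.8
  C: 0 + 1(174.8) = 174.8
  A: 306.2 (inert)
Total out = 812.1 mol; y_C = 174.8 / 812.1 = 0.2152.

0.215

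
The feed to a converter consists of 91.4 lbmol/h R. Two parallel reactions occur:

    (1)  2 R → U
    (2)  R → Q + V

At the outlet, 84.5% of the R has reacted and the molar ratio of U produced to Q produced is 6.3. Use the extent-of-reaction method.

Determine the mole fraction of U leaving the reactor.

0.584

Conversion of R: R consumed = 0.845 × 91.4 = 77.23 lbmol/h = 2ξ₁ + 1ξ₂.
Selectivity: 1ξ₁ / (1ξ₂) = 6.3 → ξ₁ = 6.3 ξ₂.
Substitute: (2·6.3 + 1) ξ₂ = 77.23 → ξ₂ = 5.679 lbmol/h, ξ₁ = 35.78 lbmol/h.
Outlet amounts (n = n₀ + Σ ν·ξ):
  R: 91.4 − 2(35.78) − 1(5.679) = 14.17
  U: 0 + 1(35.78) = 35.78
  Q: 0 + 1(5.679) = 5.679
  V: 0 + 1(5.679) = 5.679
Total out = 61.3 lbmol/h; y_U = 35.78 / 61.3 = 0.5836.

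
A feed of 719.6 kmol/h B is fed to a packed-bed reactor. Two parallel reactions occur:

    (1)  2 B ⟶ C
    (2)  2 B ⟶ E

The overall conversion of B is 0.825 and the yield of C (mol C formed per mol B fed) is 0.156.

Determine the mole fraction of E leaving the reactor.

0.437

Yield of C: 1ξ₁ / 719.6 = 0.156 → ξ₁ = 112.3 kmol/h.
Conversion of B: 2ξ₁ + 2ξ₂ = 0.825 × 719.6 = 593.7 → ξ₂ = 184.6 kmol/h.
Outlet amounts (n = n₀ + Σ ν·ξ):
  B: 719.6 − 2(112.3) − 2(184.6) = 125.9
  C: 0 + 1(112.3) = 112.3
  E: 0 + 1(184.6) = 184.6
Total out = 422.8 kmol/h; y_E = 184.6 / 422.8 = 0.4366.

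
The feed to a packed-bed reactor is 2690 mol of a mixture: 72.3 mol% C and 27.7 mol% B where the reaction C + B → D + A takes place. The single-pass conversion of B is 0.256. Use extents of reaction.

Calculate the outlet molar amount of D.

191 mol

B reacted = 0.256 × 745.1 = 190.8 mol; ν_B = −1, so ξ = 190.8/1 = 190.8 mol.
Outlet amounts (n = n₀ + ν ξ):
  C: 1945 − 1(190.8) = 1754
  B: 745.1 − 1(190.8) = 554.4
  D: 0 + 1(190.8) = 190.8
  A: 0 + 1(190.8) = 190.8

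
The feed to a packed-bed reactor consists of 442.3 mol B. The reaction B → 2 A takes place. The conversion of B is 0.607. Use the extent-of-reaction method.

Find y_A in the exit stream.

B reacted = 0.607 × 442.3 = 268.5 mol; ν_B = −1, so ξ = 268.5/1 = 268.5 mol.
Outlet amounts (n = n₀ + ν ξ):
  B: 442.3 − 1(268.5) = 173.8
  A: 0 + 2(268.5) = 537
Total out = 710.8 mol; y_A = 537 / 710.8 = 0.7554.

0.755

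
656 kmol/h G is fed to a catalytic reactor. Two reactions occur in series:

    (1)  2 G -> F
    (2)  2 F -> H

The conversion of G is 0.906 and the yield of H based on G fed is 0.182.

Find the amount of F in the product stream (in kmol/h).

Conversion of G: G consumed = 2ξ₁ = 0.906 × 656 → ξ₁ = 297.2 kmol/h.
Yield of H: 1ξ₂ / 656 = 0.182 → ξ₂ = 119.4 kmol/h.
Outlet amounts (n = n₀ + Σ ν·ξ):
  G: 656 − 2(297.2) = 61.66
  F: 0 + 1(297.2) − 2(119.4) = 58.38
  H: 0 + 1(119.4) = 119.4

58.4 kmol/h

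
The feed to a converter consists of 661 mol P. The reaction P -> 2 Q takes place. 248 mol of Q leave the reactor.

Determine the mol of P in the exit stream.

For Q: n = n₀ + 2ξ → 248 = 0 + 2ξ, giving ξ = 124 mol.
Outlet amounts (n = n₀ + ν ξ):
  P: 661 − 1(124) = 537
  Q: 0 + 2(124) = 248

537 mol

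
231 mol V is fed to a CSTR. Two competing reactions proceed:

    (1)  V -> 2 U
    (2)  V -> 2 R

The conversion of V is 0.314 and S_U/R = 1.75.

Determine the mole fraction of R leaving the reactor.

0.174

Conversion of V: V consumed = 0.314 × 231 = 72.53 mol = 1ξ₁ + 1ξ₂.
Selectivity: 2ξ₁ / (2ξ₂) = 1.75 → ξ₁ = 1.75 ξ₂.
Substitute: (1·1.75 + 1) ξ₂ = 72.53 → ξ₂ = 26.38 mol, ξ₁ = 46.16 mol.
Outlet amounts (n = n₀ + Σ ν·ξ):
  V: 231 − 1(46.16) − 1(26.38) = 158.5
  U: 0 + 2(46.16) = 92.32
  R: 0 + 2(26.38) = 52.75
Total out = 303.5 mol; y_R = 52.75 / 303.5 = 0.1738.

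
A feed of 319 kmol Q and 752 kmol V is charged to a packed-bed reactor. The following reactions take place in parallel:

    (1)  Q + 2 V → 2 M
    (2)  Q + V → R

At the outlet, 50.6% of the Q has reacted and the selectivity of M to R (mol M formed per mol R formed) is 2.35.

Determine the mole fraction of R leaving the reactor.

Conversion of Q: Q consumed = 0.506 × 319 = 161.4 kmol = 1ξ₁ + 1ξ₂.
Selectivity: 2ξ₁ / (1ξ₂) = 2.35 → ξ₁ = 1.175 ξ₂.
Substitute: (1·1.175 + 1) ξ₂ = 161.4 → ξ₂ = 74.21 kmol, ξ₁ = 87.2 kmol.
Outlet amounts (n = n₀ + Σ ν·ξ):
  Q: 319 − 1(87.2) − 1(74.21) = 157.6
  V: 752 − 2(87.2) − 1(74.21) = 503.4
  M: 0 + 2(87.2) = 174.4
  R: 0 + 1(74.21) = 74.21
Total out = 909.6 kmol; y_R = 74.21 / 909.6 = 0.08159.

0.0816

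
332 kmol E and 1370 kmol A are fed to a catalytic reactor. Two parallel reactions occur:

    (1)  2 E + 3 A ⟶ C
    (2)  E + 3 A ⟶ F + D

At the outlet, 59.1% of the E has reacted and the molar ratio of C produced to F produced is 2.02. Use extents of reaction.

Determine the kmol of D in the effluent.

Conversion of E: E consumed = 0.591 × 332 = 196.2 kmol = 2ξ₁ + 1ξ₂.
Selectivity: 1ξ₁ / (1ξ₂) = 2.02 → ξ₁ = 2.02 ξ₂.
Substitute: (2·2.02 + 1) ξ₂ = 196.2 → ξ₂ = 38.93 kmol, ξ₁ = 78.64 kmol.
Outlet amounts (n = n₀ + Σ ν·ξ):
  E: 332 − 2(78.64) − 1(38.93) = 135.8
  A: 1370 − 3(78.64) − 3(38.93) = 1017
  C: 0 + 1(78.64) = 78.64
  F: 0 + 1(38.93) = 38.93
  D: 0 + 1(38.93) = 38.93

38.9 kmol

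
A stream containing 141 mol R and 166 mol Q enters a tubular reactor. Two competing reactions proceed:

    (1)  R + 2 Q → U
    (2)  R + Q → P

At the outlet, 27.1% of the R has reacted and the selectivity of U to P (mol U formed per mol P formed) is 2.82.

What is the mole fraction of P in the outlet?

0.0416

Conversion of R: R consumed = 0.271 × 141 = 38.21 mol = 1ξ₁ + 1ξ₂.
Selectivity: 1ξ₁ / (1ξ₂) = 2.82 → ξ₁ = 2.82 ξ₂.
Substitute: (1·2.82 + 1) ξ₂ = 38.21 → ξ₂ = 10 mol, ξ₁ = 28.21 mol.
Outlet amounts (n = n₀ + Σ ν·ξ):
  R: 141 − 1(28.21) − 1(10) = 102.8
  Q: 166 − 2(28.21) − 1(10) = 99.58
  U: 0 + 1(28.21) = 28.21
  P: 0 + 1(10) = 10
Total out = 240.6 mol; y_P = 10 / 240.6 = 0.04158.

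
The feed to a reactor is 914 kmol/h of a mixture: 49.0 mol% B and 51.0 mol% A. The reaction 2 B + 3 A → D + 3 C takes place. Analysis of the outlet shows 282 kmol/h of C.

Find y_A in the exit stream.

For C: n = n₀ + 3ξ → 282 = 0 + 3ξ, giving ξ = 94 kmol/h.
Outlet amounts (n = n₀ + ν ξ):
  B: 447.9 − 2(94) = 259.9
  A: 466.1 − 3(94) = 184.1
  D: 0 + 1(94) = 94
  C: 0 + 3(94) = 282
Total out = 820 kmol/h; y_A = 184.1 / 820 = 0.2246.

0.225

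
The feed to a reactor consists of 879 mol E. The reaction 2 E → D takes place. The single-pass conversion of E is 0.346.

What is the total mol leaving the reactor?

E reacted = 0.346 × 879 = 304.1 mol; ν_E = −2, so ξ = 304.1/2 = 152.1 mol.
Outlet amounts (n = n₀ + ν ξ):
  E: 879 − 2(152.1) = 574.9
  D: 0 + 1(152.1) = 152.1
Total out = 574.9 + 152.1 = 726.9 mol.

727 mol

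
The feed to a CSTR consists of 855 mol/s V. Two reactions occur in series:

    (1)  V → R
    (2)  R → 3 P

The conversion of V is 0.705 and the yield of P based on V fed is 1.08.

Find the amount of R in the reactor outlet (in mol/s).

295 mol/s

Conversion of V: V consumed = 1ξ₁ = 0.705 × 855 → ξ₁ = 602.8 mol/s.
Yield of P: 3ξ₂ / 855 = 1.08 → ξ₂ = 307.8 mol/s.
Outlet amounts (n = n₀ + Σ ν·ξ):
  V: 855 − 1(602.8) = 252.2
  R: 0 + 1(602.8) − 1(307.8) = 295
  P: 0 + 3(307.8) = 923.4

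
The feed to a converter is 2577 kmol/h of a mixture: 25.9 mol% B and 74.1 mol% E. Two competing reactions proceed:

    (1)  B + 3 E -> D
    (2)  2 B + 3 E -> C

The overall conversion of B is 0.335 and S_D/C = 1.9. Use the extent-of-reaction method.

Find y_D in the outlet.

Conversion of B: B consumed = 0.335 × 667.4 = 223.6 kmol/h = 1ξ₁ + 2ξ₂.
Selectivity: 1ξ₁ / (1ξ₂) = 1.9 → ξ₁ = 1.9 ξ₂.
Substitute: (1·1.9 + 2) ξ₂ = 223.6 → ξ₂ = 57.33 kmol/h, ξ₁ = 108.9 kmol/h.
Outlet amounts (n = n₀ + Σ ν·ξ):
  B: 667.4 − 1(108.9) − 2(57.33) = 443.8
  E: 1910 − 3(108.9) − 3(57.33) = 1411
  D: 0 + 1(108.9) = 108.9
  C: 0 + 1(57.33) = 57.33
Total out = 2021 kmol/h; y_D = 108.9 / 2021 = 0.0539.

0.0539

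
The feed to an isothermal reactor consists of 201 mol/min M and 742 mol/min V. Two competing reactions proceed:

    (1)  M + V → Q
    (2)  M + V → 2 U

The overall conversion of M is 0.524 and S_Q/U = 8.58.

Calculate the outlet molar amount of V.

637 mol/min

Conversion of M: M consumed = 0.524 × 201 = 105.3 mol/min = 1ξ₁ + 1ξ₂.
Selectivity: 1ξ₁ / (2ξ₂) = 8.58 → ξ₁ = 17.16 ξ₂.
Substitute: (1·17.16 + 1) ξ₂ = 105.3 → ξ₂ = 5.8 mol/min, ξ₁ = 99.52 mol/min.
Outlet amounts (n = n₀ + Σ ν·ξ):
  M: 201 − 1(99.52) − 1(5.8) = 95.68
  V: 742 − 1(99.52) − 1(5.8) = 636.7
  Q: 0 + 1(99.52) = 99.52
  U: 0 + 2(5.8) = 11.6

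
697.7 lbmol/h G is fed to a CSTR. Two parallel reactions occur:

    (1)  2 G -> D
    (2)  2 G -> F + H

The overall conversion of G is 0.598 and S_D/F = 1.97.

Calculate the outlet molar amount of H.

Conversion of G: G consumed = 0.598 × 697.7 = 417.2 lbmol/h = 2ξ₁ + 2ξ₂.
Selectivity: 1ξ₁ / (1ξ₂) = 1.97 → ξ₁ = 1.97 ξ₂.
Substitute: (2·1.97 + 2) ξ₂ = 417.2 → ξ₂ = 70.24 lbmol/h, ξ₁ = 138.4 lbmol/h.
Outlet amounts (n = n₀ + Σ ν·ξ):
  G: 697.7 − 2(138.4) − 2(70.24) = 280.5
  D: 0 + 1(138.4) = 138.4
  F: 0 + 1(70.24) = 70.24
  H: 0 + 1(70.24) = 70.24

70.2 lbmol/h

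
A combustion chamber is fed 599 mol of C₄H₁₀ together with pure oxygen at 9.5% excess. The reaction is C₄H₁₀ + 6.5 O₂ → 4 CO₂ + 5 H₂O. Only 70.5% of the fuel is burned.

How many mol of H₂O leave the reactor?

2110 mol

Stoichiometric O₂ = 6.5 × 599 = 3894 mol; O₂ fed = 3894 × 1.095 = 4263 mol.
Fuel reacted = 0.705 × 599 → ξ = 422.3 mol.
Outlet (n = n₀ + ν ξ):
  C₄H₁₀: 599 − 1(422.3) = 176.7
  O₂: 4263 − 6.5(422.3) = 1518
  CO₂: 0 + 4(422.3) = 1689
  H₂O: 0 + 5(422.3) = 2111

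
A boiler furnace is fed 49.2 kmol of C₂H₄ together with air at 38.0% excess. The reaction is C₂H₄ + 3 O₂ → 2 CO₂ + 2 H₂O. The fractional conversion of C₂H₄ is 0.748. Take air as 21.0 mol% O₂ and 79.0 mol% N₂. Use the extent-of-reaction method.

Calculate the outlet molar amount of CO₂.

73.6 kmol

Stoichiometric O₂ = 3 × 49.2 = 147.6 kmol; O₂ fed = 147.6 × 1.380 = 203.7 kmol.
N₂ fed = 203.7 × 79/21 = 766.3 kmol.
Fuel reacted = 0.748 × 49.2 → ξ = 36.8 kmol.
Outlet (n = n₀ + ν ξ):
  C₂H₄: 49.2 − 1(36.8) = 12.4
  O₂: 203.7 − 3(36.8) = 93.28
  N₂: 766.3 (inert)
  CO₂: 0 + 2(36.8) = 73.6
  H₂O: 0 + 2(36.8) = 73.6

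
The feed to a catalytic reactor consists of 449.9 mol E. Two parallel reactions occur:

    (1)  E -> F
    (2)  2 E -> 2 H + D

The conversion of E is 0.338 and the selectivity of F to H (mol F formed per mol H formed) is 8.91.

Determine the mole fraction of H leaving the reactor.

0.0335

Conversion of E: E consumed = 0.338 × 449.9 = 152.1 mol = 1ξ₁ + 2ξ₂.
Selectivity: 1ξ₁ / (2ξ₂) = 8.91 → ξ₁ = 17.82 ξ₂.
Substitute: (1·17.82 + 2) ξ₂ = 152.1 → ξ₂ = 7.672 mol, ξ₁ = 136.7 mol.
Outlet amounts (n = n₀ + Σ ν·ξ):
  E: 449.9 − 1(136.7) − 2(7.672) = 297.8
  F: 0 + 1(136.7) = 136.7
  H: 0 + 2(7.672) = 15.34
  D: 0 + 1(7.672) = 7.672
Total out = 457.6 mol; y_H = 15.34 / 457.6 = 0.03354.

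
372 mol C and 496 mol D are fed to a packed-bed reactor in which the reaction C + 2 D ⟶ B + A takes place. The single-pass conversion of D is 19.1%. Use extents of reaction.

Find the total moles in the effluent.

821 mol

D reacted = 0.191 × 496 = 94.74 mol; ν_D = −2, so ξ = 94.74/2 = 47.37 mol.
Outlet amounts (n = n₀ + ν ξ):
  C: 372 − 1(47.37) = 324.6
  D: 496 − 2(47.37) = 401.3
  B: 0 + 1(47.37) = 47.37
  A: 0 + 1(47.37) = 47.37
Total out = 324.6 + 401.3 + 47.37 + 47.37 = 820.6 mol.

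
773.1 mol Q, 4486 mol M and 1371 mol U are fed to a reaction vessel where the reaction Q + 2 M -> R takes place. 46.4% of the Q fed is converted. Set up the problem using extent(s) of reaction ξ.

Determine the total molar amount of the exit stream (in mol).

Q reacted = 0.464 × 773.1 = 358.7 mol; ν_Q = −1, so ξ = 358.7/1 = 358.7 mol.
Outlet amounts (n = n₀ + ν ξ):
  Q: 773.1 − 1(358.7) = 414.4
  M: 4486 − 2(358.7) = 3769
  R: 0 + 1(358.7) = 358.7
  U: 1371 (inert)
Total out = 414.4 + 3769 + 358.7 + 1371 = 5913 mol.

5910 mol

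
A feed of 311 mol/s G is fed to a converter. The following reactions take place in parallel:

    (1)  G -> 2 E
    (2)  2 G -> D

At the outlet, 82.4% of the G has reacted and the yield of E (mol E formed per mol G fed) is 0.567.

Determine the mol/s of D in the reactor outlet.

Yield of E: 2ξ₁ / 311 = 0.567 → ξ₁ = 88.17 mol/s.
Conversion of G: 1ξ₁ + 2ξ₂ = 0.824 × 311 = 256.3 → ξ₂ = 84.05 mol/s.
Outlet amounts (n = n₀ + Σ ν·ξ):
  G: 311 − 1(88.17) − 2(84.05) = 54.74
  E: 0 + 2(88.17) = 176.3
  D: 0 + 1(84.05) = 84.05

84 mol/s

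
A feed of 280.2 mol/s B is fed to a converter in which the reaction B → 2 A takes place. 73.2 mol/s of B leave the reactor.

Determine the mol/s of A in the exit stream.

414 mol/s

For B: n = n₀ − 1ξ → 73.2 = 280.2 − 1ξ, giving ξ = 207 mol/s.
Outlet amounts (n = n₀ + ν ξ):
  B: 280.2 − 1(207) = 73.2
  A: 0 + 2(207) = 414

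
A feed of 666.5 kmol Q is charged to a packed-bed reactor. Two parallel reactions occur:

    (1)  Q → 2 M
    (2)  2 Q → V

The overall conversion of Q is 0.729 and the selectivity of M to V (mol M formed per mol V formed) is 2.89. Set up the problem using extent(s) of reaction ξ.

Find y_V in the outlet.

0.193

Conversion of Q: Q consumed = 0.729 × 666.5 = 485.9 kmol = 1ξ₁ + 2ξ₂.
Selectivity: 2ξ₁ / (1ξ₂) = 2.89 → ξ₁ = 1.445 ξ₂.
Substitute: (1·1.445 + 2) ξ₂ = 485.9 → ξ₂ = 141 kmol, ξ₁ = 203.8 kmol.
Outlet amounts (n = n₀ + Σ ν·ξ):
  Q: 666.5 − 1(203.8) − 2(141) = 180.6
  M: 0 + 2(203.8) = 407.6
  V: 0 + 1(141) = 141
Total out = 729.3 kmol; y_V = 141 / 729.3 = 0.1934.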